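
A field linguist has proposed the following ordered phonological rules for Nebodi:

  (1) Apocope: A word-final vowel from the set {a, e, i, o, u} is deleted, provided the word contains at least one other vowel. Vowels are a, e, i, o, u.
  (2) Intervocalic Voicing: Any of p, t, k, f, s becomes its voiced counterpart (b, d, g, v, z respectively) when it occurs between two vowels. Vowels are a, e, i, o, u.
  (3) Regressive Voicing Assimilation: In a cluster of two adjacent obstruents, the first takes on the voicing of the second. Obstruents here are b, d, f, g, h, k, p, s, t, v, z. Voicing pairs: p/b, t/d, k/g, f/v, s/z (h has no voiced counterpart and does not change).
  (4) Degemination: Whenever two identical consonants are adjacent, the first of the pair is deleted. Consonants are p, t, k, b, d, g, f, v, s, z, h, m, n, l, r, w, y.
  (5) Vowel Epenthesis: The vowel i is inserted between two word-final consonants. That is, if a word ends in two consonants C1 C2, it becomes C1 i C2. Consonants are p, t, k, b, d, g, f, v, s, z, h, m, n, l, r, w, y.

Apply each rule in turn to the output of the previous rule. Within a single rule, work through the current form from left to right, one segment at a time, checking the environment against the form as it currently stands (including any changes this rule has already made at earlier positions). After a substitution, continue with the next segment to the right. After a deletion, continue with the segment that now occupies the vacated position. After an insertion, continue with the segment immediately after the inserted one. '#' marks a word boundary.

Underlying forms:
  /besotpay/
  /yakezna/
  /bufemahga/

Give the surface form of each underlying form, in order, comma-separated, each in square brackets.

[bezotpay], [yagezin], [buvemahig]

/besotpay/:
  (1) Apocope: no change — [besotpay]
  (2) Intervocalic Voicing: [besotpay] → [bezotpay]
  (3) Regressive Voicing Assimilation: no change — [bezotpay]
  (4) Degemination: no change — [bezotpay]
  (5) Vowel Epenthesis: no change — [bezotpay]
/yakezna/:
  (1) Apocope: [yakezna] → [yakezn]
  (2) Intervocalic Voicing: [yakezn] → [yagezn]
  (3) Regressive Voicing Assimilation: no change — [yagezn]
  (4) Degemination: no change — [yagezn]
  (5) Vowel Epenthesis: [yagezn] → [yagezin]
/bufemahga/:
  (1) Apocope: [bufemahga] → [bufemahg]
  (2) Intervocalic Voicing: [bufemahg] → [buvemahg]
  (3) Regressive Voicing Assimilation: no change — [buvemahg]
  (4) Degemination: no change — [buvemahg]
  (5) Vowel Epenthesis: [buvemahg] → [buvemahig]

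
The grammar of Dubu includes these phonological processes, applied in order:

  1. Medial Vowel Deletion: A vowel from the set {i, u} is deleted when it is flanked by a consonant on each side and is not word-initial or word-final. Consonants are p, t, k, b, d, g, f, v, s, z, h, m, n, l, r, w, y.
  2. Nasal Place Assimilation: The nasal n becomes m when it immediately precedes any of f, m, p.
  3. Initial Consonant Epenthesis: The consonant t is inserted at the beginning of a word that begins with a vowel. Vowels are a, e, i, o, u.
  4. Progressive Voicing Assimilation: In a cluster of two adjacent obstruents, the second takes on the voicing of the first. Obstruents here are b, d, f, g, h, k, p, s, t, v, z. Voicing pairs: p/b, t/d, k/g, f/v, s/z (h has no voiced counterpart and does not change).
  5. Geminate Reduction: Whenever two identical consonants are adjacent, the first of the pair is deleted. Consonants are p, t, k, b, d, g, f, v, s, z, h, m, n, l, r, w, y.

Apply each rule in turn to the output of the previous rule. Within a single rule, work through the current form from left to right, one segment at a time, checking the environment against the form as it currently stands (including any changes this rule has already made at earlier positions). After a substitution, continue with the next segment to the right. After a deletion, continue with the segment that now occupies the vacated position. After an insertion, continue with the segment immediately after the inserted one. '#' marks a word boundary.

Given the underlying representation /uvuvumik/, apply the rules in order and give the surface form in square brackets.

1 Medial Vowel Deletion: [uvuvumik] → [uvvmk]
2 Nasal Place Assimilation: no change — [uvvmk]
3 Initial Consonant Epenthesis: [uvvmk] → [tuvvmk]
4 Progressive Voicing Assimilation: no change — [tuvvmk]
5 Geminate Reduction: [tuvvmk] → [tuvmk]

[tuvmk]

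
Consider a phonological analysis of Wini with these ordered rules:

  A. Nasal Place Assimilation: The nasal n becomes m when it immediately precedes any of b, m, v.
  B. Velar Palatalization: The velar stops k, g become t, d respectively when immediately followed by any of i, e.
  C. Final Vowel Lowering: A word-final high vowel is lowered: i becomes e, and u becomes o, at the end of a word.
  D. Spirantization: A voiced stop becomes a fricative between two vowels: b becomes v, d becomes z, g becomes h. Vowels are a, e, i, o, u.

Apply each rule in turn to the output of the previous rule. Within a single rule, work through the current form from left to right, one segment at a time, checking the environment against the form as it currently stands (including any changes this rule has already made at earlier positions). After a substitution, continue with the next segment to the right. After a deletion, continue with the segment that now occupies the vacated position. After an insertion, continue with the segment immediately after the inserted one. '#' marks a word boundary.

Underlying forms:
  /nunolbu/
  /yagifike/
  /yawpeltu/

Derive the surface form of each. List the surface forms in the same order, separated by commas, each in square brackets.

[nunolbo], [yazifite], [yawpelto]

/nunolbu/:
  A Nasal Place Assimilation: no change — [nunolbu]
  B Velar Palatalization: no change — [nunolbu]
  C Final Vowel Lowering: [nunolbu] → [nunolbo]
  D Spirantization: no change — [nunolbo]
/yagifike/:
  A Nasal Place Assimilation: no change — [yagifike]
  B Velar Palatalization: [yagifike] → [yadifite]
  C Final Vowel Lowering: no change — [yadifite]
  D Spirantization: [yadifite] → [yazifite]
/yawpeltu/:
  A Nasal Place Assimilation: no change — [yawpeltu]
  B Velar Palatalization: no change — [yawpeltu]
  C Final Vowel Lowering: [yawpeltu] → [yawpelto]
  D Spirantization: no change — [yawpelto]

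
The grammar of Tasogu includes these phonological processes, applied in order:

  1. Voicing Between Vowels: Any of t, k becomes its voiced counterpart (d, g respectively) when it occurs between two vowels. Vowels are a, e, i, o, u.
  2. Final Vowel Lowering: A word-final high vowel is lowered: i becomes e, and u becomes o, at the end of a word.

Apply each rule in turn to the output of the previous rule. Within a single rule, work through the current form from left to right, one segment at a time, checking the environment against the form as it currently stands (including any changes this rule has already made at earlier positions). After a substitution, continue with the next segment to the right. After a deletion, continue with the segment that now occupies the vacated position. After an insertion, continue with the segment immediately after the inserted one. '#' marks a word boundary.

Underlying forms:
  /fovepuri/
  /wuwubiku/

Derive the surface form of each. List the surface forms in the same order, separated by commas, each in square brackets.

/fovepuri/:
  1 Voicing Between Vowels: no change — [fovepuri]
  2 Final Vowel Lowering: [fovepuri] → [fovepure]
/wuwubiku/:
  1 Voicing Between Vowels: [wuwubiku] → [wuwubigu]
  2 Final Vowel Lowering: [wuwubigu] → [wuwubigo]

[fovepure], [wuwubigo]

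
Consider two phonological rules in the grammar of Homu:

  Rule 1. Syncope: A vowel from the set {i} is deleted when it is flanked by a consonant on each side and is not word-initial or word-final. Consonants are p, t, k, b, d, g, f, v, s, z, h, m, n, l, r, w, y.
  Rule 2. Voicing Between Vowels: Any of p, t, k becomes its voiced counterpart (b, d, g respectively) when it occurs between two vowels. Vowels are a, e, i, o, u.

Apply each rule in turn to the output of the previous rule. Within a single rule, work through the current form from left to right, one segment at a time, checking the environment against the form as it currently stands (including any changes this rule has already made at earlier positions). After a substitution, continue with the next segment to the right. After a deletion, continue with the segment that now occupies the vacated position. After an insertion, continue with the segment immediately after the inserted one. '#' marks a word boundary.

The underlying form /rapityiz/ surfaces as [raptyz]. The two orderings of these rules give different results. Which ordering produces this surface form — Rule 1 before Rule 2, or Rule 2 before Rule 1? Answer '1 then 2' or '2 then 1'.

Order 1 then 2:
  1 Syncope: [rapityiz] → [raptyz]
  2 Voicing Between Vowels: no change — [raptyz]
  result: [raptyz]
Order 2 then 1:
  2 Voicing Between Vowels: [rapityiz] → [rabityiz]
  1 Syncope: [rabityiz] → [rabtyz]
  result: [rabtyz]

1 then 2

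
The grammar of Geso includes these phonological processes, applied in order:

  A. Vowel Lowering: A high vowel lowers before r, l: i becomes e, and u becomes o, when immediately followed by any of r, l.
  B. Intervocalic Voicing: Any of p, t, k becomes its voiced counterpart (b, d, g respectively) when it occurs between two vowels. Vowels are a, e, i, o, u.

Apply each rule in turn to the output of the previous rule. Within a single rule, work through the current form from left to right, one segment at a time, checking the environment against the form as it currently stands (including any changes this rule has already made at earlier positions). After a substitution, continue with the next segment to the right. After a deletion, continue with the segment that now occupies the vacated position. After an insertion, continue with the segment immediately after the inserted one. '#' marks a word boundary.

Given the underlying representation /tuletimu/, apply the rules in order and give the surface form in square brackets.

A Vowel Lowering: [tuletimu] → [toletimu]
B Intervocalic Voicing: [toletimu] → [toledimu]

[toledimu]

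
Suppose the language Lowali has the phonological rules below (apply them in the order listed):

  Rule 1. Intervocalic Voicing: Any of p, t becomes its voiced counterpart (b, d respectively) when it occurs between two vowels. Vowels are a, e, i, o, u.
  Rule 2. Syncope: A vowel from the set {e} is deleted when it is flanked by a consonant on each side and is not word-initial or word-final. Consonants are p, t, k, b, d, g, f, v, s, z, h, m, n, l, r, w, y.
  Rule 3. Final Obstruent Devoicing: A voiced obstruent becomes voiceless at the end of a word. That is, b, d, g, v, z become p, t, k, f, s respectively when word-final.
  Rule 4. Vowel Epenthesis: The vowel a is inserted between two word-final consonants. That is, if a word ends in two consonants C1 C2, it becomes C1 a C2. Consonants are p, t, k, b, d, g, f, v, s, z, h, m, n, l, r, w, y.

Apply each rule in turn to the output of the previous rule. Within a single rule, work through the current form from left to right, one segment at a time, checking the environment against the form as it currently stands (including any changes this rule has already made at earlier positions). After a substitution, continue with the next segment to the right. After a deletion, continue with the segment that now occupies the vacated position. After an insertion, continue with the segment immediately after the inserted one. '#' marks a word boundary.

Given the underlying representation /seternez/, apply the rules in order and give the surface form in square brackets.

[sdrnas]

Rule 1 Intervocalic Voicing: [seternez] → [sedernez]
Rule 2 Syncope: [sedernez] → [sdrnz]
Rule 3 Final Obstruent Devoicing: [sdrnz] → [sdrns]
Rule 4 Vowel Epenthesis: [sdrns] → [sdrnas]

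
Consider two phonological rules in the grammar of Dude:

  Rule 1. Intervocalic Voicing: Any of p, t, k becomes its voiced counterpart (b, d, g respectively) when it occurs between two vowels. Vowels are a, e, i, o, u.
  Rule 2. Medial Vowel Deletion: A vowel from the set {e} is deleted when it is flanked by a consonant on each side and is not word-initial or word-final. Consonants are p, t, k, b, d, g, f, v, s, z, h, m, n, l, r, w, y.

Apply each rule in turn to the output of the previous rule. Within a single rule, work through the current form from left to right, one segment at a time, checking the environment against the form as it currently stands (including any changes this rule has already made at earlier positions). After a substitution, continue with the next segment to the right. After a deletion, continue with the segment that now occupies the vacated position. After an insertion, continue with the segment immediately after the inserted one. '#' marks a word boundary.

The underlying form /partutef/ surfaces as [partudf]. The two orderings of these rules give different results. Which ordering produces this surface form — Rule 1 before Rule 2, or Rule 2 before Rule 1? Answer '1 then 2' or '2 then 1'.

Order 1 then 2:
  1 Intervocalic Voicing: [partutef] → [partudef]
  2 Medial Vowel Deletion: [partudef] → [partudf]
  result: [partudf]
Order 2 then 1:
  2 Medial Vowel Deletion: [partutef] → [partutf]
  1 Intervocalic Voicing: no change — [partutf]
  result: [partutf]

1 then 2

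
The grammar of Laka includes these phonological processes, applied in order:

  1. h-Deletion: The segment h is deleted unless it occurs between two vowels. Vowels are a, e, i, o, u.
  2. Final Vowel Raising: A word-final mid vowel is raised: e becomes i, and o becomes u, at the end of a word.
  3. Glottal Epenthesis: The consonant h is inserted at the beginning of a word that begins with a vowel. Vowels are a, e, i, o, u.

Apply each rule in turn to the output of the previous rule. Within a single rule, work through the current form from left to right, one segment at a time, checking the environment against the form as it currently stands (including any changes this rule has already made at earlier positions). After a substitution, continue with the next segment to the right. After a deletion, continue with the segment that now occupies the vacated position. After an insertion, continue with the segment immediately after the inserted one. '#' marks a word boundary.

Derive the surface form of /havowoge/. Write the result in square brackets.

1 h-Deletion: [havowoge] → [avowoge]
2 Final Vowel Raising: [avowoge] → [avowogi]
3 Glottal Epenthesis: [avowogi] → [havowogi]

[havowogi]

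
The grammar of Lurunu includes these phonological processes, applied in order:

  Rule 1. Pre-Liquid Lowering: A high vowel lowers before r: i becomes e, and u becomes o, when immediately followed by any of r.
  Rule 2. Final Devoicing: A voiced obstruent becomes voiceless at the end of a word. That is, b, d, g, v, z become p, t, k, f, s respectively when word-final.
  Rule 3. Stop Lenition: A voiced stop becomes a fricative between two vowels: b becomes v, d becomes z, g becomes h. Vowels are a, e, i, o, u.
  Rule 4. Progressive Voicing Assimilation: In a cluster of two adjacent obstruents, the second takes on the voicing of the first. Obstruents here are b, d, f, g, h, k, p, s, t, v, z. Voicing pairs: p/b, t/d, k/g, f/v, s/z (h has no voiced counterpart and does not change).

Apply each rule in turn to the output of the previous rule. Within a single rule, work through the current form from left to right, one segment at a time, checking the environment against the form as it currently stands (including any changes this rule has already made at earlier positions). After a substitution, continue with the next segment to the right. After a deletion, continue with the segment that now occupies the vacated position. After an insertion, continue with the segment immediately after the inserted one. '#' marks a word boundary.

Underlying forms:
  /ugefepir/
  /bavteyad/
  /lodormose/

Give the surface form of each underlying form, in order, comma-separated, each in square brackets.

[uhefeper], [bavdeyat], [lozormose]

/ugefepir/:
  Rule 1 Pre-Liquid Lowering: [ugefepir] → [ugefeper]
  Rule 2 Final Devoicing: no change — [ugefeper]
  Rule 3 Stop Lenition: [ugefeper] → [uhefeper]
  Rule 4 Progressive Voicing Assimilation: no change — [uhefeper]
/bavteyad/:
  Rule 1 Pre-Liquid Lowering: no change — [bavteyad]
  Rule 2 Final Devoicing: [bavteyad] → [bavteyat]
  Rule 3 Stop Lenition: no change — [bavteyat]
  Rule 4 Progressive Voicing Assimilation: [bavteyat] → [bavdeyat]
/lodormose/:
  Rule 1 Pre-Liquid Lowering: no change — [lodormose]
  Rule 2 Final Devoicing: no change — [lodormose]
  Rule 3 Stop Lenition: [lodormose] → [lozormose]
  Rule 4 Progressive Voicing Assimilation: no change — [lozormose]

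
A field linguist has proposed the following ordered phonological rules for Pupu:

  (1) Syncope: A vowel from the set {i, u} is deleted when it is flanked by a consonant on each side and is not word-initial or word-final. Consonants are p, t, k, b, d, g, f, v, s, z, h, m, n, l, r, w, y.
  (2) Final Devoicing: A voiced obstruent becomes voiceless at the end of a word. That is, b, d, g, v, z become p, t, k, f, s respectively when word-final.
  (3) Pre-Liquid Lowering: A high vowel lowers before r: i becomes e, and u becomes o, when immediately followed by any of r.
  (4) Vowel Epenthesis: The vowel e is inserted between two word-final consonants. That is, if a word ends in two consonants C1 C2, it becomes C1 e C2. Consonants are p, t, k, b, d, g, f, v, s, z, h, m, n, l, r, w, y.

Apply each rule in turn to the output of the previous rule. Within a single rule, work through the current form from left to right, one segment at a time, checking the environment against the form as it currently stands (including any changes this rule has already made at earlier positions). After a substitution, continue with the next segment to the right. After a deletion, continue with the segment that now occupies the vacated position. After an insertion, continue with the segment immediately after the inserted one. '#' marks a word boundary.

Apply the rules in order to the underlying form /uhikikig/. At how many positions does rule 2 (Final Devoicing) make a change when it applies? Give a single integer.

1

(1) Syncope: [uhikikig] → [uhkkg]
(2) Final Devoicing: [uhkkg] → [uhkkk]
(3) Pre-Liquid Lowering: no change — [uhkkk]
(4) Vowel Epenthesis: [uhkkk] → [uhkkek]
Rule 2 changed 1 position(s).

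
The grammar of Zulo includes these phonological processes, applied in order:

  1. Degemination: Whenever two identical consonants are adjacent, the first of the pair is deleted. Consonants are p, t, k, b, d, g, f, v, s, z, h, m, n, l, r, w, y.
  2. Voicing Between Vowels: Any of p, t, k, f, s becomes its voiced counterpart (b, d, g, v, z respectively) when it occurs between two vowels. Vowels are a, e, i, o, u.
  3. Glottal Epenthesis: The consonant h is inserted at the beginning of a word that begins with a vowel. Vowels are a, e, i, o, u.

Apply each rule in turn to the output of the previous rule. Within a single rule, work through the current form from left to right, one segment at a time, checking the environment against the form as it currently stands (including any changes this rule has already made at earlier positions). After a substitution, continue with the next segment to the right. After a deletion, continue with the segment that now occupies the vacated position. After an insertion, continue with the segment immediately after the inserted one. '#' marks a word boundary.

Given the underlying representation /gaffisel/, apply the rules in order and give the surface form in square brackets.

[gavizel]

1 Degemination: [gaffisel] → [gafisel]
2 Voicing Between Vowels: [gafisel] → [gavizel]
3 Glottal Epenthesis: no change — [gavizel]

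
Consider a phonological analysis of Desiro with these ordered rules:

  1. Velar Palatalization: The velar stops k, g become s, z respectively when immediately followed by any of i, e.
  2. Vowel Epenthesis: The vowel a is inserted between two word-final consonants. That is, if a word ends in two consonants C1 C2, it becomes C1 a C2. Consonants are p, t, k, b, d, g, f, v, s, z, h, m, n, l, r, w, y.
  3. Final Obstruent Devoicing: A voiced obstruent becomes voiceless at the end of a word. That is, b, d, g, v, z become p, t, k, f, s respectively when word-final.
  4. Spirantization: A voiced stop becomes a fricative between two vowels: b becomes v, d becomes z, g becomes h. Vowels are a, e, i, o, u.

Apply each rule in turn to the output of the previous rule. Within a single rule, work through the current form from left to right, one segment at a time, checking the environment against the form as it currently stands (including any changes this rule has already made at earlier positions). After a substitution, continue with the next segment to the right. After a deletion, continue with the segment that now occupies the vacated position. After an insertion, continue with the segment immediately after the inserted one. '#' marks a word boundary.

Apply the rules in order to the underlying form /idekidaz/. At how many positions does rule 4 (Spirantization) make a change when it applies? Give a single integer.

1 Velar Palatalization: [idekidaz] → [idesidaz]
2 Vowel Epenthesis: no change — [idesidaz]
3 Final Obstruent Devoicing: [idesidaz] → [idesidas]
4 Spirantization: [idesidas] → [izesizas]
Rule 4 changed 2 position(s).

2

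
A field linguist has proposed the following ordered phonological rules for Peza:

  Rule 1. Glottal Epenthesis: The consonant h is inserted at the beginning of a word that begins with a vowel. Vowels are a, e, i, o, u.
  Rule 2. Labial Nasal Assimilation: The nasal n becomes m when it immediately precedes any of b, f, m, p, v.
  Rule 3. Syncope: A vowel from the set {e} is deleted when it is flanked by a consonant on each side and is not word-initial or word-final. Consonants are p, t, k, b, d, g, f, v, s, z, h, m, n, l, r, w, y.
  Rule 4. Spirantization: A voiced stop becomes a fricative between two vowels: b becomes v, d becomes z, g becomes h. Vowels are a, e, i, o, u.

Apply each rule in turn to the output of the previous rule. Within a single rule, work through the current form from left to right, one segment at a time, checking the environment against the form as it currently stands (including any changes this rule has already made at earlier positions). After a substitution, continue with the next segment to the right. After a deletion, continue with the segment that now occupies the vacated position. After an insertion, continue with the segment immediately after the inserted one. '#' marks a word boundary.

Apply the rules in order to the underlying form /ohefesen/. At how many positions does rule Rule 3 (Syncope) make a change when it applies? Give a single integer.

3

Rule 1 Glottal Epenthesis: [ohefesen] → [hohefesen]
Rule 2 Labial Nasal Assimilation: no change — [hohefesen]
Rule 3 Syncope: [hohefesen] → [hohfsn]
Rule 4 Spirantization: no change — [hohfsn]
Rule Rule 3 changed 3 position(s).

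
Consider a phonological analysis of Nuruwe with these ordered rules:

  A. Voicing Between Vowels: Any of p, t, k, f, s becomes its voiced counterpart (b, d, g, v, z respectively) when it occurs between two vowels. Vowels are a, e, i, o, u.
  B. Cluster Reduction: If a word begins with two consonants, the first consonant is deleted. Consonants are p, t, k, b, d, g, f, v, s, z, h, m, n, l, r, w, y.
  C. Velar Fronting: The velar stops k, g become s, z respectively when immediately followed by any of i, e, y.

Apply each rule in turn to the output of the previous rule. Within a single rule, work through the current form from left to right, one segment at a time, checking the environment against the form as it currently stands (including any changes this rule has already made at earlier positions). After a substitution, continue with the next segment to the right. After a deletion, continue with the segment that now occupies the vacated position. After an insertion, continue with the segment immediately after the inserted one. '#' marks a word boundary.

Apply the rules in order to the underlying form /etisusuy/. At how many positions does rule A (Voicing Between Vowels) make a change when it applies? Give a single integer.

A Voicing Between Vowels: [etisusuy] → [edizuzuy]
B Cluster Reduction: no change — [edizuzuy]
C Velar Fronting: no change — [edizuzuy]
Rule A changed 3 position(s).

3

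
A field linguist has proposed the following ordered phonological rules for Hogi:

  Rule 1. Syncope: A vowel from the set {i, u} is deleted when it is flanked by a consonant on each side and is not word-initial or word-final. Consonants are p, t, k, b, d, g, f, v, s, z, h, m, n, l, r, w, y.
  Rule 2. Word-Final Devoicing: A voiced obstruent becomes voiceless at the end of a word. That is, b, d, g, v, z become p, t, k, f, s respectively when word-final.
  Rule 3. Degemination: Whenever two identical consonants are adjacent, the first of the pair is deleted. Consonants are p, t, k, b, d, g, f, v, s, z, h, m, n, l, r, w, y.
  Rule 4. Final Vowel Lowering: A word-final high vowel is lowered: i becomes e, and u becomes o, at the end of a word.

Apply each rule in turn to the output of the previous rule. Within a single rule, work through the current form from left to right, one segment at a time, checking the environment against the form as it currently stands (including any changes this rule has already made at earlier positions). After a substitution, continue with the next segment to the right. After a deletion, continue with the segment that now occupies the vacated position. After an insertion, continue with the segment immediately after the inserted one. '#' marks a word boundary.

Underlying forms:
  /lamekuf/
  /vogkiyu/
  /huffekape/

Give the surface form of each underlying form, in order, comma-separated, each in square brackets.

/lamekuf/:
  Rule 1 Syncope: [lamekuf] → [lamekf]
  Rule 2 Word-Final Devoicing: no change — [lamekf]
  Rule 3 Degemination: no change — [lamekf]
  Rule 4 Final Vowel Lowering: no change — [lamekf]
/vogkiyu/:
  Rule 1 Syncope: [vogkiyu] → [vogkyu]
  Rule 2 Word-Final Devoicing: no change — [vogkyu]
  Rule 3 Degemination: no change — [vogkyu]
  Rule 4 Final Vowel Lowering: [vogkyu] → [vogkyo]
/huffekape/:
  Rule 1 Syncope: [huffekape] → [hffekape]
  Rule 2 Word-Final Devoicing: no change — [hffekape]
  Rule 3 Degemination: [hffekape] → [hfekape]
  Rule 4 Final Vowel Lowering: no change — [hfekape]

[lamekf], [vogkyo], [hfekape]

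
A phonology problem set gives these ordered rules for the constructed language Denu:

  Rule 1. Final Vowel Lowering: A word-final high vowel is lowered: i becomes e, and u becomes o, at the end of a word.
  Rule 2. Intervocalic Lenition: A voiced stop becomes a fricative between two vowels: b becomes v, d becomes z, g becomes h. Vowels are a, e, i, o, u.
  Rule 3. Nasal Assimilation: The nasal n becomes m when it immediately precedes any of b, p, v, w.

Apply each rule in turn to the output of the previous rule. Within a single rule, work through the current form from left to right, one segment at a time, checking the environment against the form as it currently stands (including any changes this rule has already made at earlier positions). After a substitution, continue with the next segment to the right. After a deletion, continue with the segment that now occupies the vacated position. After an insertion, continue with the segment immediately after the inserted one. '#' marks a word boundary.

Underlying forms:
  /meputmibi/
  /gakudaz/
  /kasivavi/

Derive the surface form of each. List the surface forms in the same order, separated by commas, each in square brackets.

/meputmibi/:
  Rule 1 Final Vowel Lowering: [meputmibi] → [meputmibe]
  Rule 2 Intervocalic Lenition: [meputmibe] → [meputmive]
  Rule 3 Nasal Assimilation: no change — [meputmive]
/gakudaz/:
  Rule 1 Final Vowel Lowering: no change — [gakudaz]
  Rule 2 Intervocalic Lenition: [gakudaz] → [gakuzaz]
  Rule 3 Nasal Assimilation: no change — [gakuzaz]
/kasivavi/:
  Rule 1 Final Vowel Lowering: [kasivavi] → [kasivave]
  Rule 2 Intervocalic Lenition: no change — [kasivave]
  Rule 3 Nasal Assimilation: no change — [kasivave]

[meputmive], [gakuzaz], [kasivave]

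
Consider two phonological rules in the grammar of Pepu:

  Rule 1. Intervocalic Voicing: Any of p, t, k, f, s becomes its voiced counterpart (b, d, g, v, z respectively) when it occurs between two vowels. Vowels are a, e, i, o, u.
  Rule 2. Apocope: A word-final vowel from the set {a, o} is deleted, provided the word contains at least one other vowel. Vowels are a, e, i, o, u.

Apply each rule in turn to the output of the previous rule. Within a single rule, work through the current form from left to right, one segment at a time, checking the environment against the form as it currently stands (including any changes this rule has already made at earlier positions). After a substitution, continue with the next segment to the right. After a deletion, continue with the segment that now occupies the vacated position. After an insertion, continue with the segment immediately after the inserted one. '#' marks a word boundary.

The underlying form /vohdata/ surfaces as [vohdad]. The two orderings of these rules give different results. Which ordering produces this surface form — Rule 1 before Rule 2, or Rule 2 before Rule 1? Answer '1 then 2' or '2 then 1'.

1 then 2

Order 1 then 2:
  1 Intervocalic Voicing: [vohdata] → [vohdada]
  2 Apocope: [vohdada] → [vohdad]
  result: [vohdad]
Order 2 then 1:
  2 Apocope: [vohdata] → [vohdat]
  1 Intervocalic Voicing: no change — [vohdat]
  result: [vohdat]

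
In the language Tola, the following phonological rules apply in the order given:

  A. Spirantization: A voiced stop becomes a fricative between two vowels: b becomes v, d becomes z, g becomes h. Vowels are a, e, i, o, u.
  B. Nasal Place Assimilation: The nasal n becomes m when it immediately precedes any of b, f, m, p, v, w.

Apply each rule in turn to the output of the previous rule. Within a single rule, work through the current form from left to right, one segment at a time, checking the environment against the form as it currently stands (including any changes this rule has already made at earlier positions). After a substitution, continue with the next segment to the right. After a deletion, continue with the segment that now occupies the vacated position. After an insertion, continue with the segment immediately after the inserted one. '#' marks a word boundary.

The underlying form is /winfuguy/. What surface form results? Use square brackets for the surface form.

[wimfuhuy]

A Spirantization: [winfuguy] → [winfuhuy]
B Nasal Place Assimilation: [winfuhuy] → [wimfuhuy]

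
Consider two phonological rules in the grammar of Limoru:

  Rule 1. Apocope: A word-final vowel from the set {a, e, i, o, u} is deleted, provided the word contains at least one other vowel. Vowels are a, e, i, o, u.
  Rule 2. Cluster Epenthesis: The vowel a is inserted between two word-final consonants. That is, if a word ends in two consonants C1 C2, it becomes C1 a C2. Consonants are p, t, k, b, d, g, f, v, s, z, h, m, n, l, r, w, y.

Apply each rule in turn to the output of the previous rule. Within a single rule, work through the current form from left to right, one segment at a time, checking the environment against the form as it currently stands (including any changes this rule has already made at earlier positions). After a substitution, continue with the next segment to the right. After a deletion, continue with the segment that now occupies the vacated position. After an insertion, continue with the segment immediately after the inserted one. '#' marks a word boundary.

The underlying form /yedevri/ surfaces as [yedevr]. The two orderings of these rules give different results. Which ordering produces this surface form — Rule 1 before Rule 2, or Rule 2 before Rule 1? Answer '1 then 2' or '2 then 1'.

Order 1 then 2:
  1 Apocope: [yedevri] → [yedevr]
  2 Cluster Epenthesis: [yedevr] → [yedevar]
  result: [yedevar]
Order 2 then 1:
  2 Cluster Epenthesis: no change — [yedevri]
  1 Apocope: [yedevri] → [yedevr]
  result: [yedevr]

2 then 1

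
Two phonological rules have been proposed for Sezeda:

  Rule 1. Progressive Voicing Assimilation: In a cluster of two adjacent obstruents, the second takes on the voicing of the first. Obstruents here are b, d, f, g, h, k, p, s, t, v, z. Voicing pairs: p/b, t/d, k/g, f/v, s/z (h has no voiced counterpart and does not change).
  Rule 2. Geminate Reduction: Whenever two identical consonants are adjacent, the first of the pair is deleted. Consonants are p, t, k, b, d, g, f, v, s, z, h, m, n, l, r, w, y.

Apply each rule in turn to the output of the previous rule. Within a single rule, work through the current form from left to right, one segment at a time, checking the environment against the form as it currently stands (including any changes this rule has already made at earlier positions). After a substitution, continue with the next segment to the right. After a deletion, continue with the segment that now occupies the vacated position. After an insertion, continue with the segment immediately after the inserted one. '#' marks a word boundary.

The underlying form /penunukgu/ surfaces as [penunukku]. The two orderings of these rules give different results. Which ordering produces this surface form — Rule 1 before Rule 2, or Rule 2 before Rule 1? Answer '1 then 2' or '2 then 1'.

2 then 1

Order 1 then 2:
  1 Progressive Voicing Assimilation: [penunukgu] → [penunukku]
  2 Geminate Reduction: [penunukku] → [penunuku]
  result: [penunuku]
Order 2 then 1:
  2 Geminate Reduction: no change — [penunukgu]
  1 Progressive Voicing Assimilation: [penunukgu] → [penunukku]
  result: [penunukku]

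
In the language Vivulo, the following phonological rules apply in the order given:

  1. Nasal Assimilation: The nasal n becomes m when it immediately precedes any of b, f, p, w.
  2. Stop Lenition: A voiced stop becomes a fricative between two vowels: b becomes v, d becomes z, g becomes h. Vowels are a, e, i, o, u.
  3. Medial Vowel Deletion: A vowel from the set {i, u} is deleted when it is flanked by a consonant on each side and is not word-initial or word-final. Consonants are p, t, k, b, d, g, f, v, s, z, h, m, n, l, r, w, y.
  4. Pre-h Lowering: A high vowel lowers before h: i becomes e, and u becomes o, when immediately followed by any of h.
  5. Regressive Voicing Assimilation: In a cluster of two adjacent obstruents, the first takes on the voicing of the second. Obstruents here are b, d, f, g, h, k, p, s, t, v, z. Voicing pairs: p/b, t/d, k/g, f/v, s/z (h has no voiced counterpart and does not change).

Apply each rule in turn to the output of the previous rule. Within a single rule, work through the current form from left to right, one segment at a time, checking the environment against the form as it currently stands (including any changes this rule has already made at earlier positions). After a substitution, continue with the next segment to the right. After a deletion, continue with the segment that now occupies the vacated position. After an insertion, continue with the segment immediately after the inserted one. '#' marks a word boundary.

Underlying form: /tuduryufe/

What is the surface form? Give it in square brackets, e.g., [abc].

1 Nasal Assimilation: no change — [tuduryufe]
2 Stop Lenition: [tuduryufe] → [tuzuryufe]
3 Medial Vowel Deletion: [tuzuryufe] → [tzryfe]
4 Pre-h Lowering: no change — [tzryfe]
5 Regressive Voicing Assimilation: [tzryfe] → [dzryfe]

[dzryfe]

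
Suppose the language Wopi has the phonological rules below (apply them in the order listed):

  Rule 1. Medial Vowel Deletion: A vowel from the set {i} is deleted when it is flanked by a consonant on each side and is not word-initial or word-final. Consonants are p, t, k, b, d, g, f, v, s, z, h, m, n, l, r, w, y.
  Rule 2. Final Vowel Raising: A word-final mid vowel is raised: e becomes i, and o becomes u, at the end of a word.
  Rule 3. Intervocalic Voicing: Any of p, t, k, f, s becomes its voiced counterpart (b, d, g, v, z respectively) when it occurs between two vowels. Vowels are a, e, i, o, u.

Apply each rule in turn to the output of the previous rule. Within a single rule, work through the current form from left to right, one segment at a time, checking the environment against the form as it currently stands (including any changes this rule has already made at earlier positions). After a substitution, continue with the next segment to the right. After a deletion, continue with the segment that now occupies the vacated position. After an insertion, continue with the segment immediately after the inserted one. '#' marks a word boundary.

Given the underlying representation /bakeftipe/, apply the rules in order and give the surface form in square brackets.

[bageftpi]

Rule 1 Medial Vowel Deletion: [bakeftipe] → [bakeftpe]
Rule 2 Final Vowel Raising: [bakeftpe] → [bakeftpi]
Rule 3 Intervocalic Voicing: [bakeftpi] → [bageftpi]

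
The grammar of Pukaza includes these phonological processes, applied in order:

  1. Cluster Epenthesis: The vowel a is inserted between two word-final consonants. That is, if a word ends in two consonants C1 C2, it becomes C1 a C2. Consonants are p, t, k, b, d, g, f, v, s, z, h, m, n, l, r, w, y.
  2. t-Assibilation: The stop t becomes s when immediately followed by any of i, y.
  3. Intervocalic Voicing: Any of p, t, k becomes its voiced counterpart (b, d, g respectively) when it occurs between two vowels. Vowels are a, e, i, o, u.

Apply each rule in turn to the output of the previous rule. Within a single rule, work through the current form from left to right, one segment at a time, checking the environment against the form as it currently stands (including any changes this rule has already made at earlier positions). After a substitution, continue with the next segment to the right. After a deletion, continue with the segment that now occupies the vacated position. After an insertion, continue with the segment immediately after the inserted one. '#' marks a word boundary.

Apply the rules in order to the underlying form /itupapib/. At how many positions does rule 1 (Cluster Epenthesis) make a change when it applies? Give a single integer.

0

1 Cluster Epenthesis: no change — [itupapib]
2 t-Assibilation: no change — [itupapib]
3 Intervocalic Voicing: [itupapib] → [idubabib]
Rule 1 changed 0 position(s).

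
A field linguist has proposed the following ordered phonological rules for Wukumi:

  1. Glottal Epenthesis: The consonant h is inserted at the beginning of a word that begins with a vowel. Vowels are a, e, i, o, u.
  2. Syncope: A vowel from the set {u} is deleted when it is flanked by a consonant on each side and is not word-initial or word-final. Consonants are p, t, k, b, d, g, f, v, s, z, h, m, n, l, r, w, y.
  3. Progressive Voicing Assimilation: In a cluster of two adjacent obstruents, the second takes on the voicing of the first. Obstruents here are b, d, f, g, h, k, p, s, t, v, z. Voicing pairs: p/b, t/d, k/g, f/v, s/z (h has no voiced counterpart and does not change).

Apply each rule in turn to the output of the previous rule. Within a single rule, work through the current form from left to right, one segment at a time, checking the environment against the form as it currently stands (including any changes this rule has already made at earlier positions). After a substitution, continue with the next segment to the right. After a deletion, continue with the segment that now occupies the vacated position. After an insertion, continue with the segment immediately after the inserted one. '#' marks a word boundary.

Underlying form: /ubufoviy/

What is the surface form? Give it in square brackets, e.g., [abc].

1 Glottal Epenthesis: [ubufoviy] → [hubufoviy]
2 Syncope: [hubufoviy] → [hbfoviy]
3 Progressive Voicing Assimilation: [hbfoviy] → [hpfoviy]

[hpfoviy]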